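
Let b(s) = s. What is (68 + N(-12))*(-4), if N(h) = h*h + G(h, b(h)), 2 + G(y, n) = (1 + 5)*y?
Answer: -552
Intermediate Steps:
G(y, n) = -2 + 6*y (G(y, n) = -2 + (1 + 5)*y = -2 + 6*y)
N(h) = -2 + h² + 6*h (N(h) = h*h + (-2 + 6*h) = h² + (-2 + 6*h) = -2 + h² + 6*h)
(68 + N(-12))*(-4) = (68 + (-2 + (-12)² + 6*(-12)))*(-4) = (68 + (-2 + 144 - 72))*(-4) = (68 + 70)*(-4) = 138*(-4) = -552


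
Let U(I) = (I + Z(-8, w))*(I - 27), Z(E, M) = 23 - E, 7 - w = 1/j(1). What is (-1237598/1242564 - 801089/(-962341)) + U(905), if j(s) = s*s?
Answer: 491346694294588535/597885141162 ≈ 8.2181e+5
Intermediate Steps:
j(s) = s²
w = 6 (w = 7 - 1/(1²) = 7 - 1/1 = 7 - 1*1 = 7 - 1 = 6)
U(I) = (-27 + I)*(31 + I) (U(I) = (I + (23 - 1*(-8)))*(I - 27) = (I + (23 + 8))*(-27 + I) = (I + 31)*(-27 + I) = (31 + I)*(-27 + I) = (-27 + I)*(31 + I))
(-1237598/1242564 - 801089/(-962341)) + U(905) = (-1237598/1242564 - 801089/(-962341)) + (-837 + 905² + 4*905) = (-1237598*1/1242564 - 801089*(-1/962341)) + (-837 + 819025 + 3620) = (-618799/621282 + 801089/962341) + 821808 = -97793472361/597885141162 + 821808 = 491346694294588535/597885141162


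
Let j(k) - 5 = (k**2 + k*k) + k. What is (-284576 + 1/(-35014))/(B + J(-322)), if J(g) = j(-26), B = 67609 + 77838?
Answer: -3321381355/1713094964 ≈ -1.9388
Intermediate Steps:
B = 145447
j(k) = 5 + k + 2*k**2 (j(k) = 5 + ((k**2 + k*k) + k) = 5 + ((k**2 + k**2) + k) = 5 + (2*k**2 + k) = 5 + (k + 2*k**2) = 5 + k + 2*k**2)
J(g) = 1331 (J(g) = 5 - 26 + 2*(-26)**2 = 5 - 26 + 2*676 = 5 - 26 + 1352 = 1331)
(-284576 + 1/(-35014))/(B + J(-322)) = (-284576 + 1/(-35014))/(145447 + 1331) = (-284576 - 1/35014)/146778 = -9964144065/35014*1/146778 = -3321381355/1713094964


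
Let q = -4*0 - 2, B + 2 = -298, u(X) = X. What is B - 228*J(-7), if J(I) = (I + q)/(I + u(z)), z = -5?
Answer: -471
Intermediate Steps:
B = -300 (B = -2 - 298 = -300)
q = -2 (q = 0 - 2 = -2)
J(I) = (-2 + I)/(-5 + I) (J(I) = (I - 2)/(I - 5) = (-2 + I)/(-5 + I))
B - 228*J(-7) = -300 - 228*(-2 - 7)/(-5 - 7) = -300 - 228*(-9)/(-12) = -300 - (-19)*(-9) = -300 - 228*3/4 = -300 - 171 = -471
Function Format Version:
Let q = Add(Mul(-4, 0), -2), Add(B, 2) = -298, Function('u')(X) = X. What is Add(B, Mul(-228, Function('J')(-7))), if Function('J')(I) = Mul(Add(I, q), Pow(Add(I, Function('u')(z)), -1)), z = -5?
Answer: -471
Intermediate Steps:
B = -300 (B = Add(-2, -298) = -300)
q = -2 (q = Add(0, -2) = -2)
Function('J')(I) = Mul(Pow(Add(-5, I), -1), Add(-2, I)) (Function('J')(I) = Mul(Add(I, -2), Pow(Add(I, -5), -1)) = Mul(Add(-2, I), Pow(Add(-5, I), -1)) = Mul(Pow(Add(-5, I), -1), Add(-2, I)))
Add(B, Mul(-228, Function('J')(-7))) = Add(-300, Mul(-228, Mul(Pow(Add(-5, -7), -1), Add(-2, -7)))) = Add(-300, Mul(-228, Mul(Pow(-12, -1), -9))) = Add(-300, Mul(-228, Mul(Rational(-1, 12), -9))) = Add(-300, Mul(-228, Rational(3, 4))) = Add(-300, -171) = -471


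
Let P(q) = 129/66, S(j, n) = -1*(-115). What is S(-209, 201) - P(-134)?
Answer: 2487/22 ≈ 113.05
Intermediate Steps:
S(j, n) = 115
P(q) = 43/22 (P(q) = 129*(1/66) = 43/22)
S(-209, 201) - P(-134) = 115 - 1*43/22 = 115 - 43/22 = 2487/22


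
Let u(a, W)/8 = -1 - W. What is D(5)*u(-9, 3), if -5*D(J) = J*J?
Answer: 160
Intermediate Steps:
D(J) = -J²/5 (D(J) = -J*J/5 = -J²/5)
u(a, W) = -8 - 8*W (u(a, W) = 8*(-1 - W) = -8 - 8*W)
D(5)*u(-9, 3) = (-⅕*5²)*(-8 - 8*3) = (-⅕*25)*(-8 - 24) = -5*(-32) = 160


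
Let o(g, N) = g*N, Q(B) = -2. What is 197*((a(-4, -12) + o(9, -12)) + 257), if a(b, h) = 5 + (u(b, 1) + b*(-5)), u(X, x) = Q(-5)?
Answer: 33884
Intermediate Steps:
u(X, x) = -2
a(b, h) = 3 - 5*b (a(b, h) = 5 + (-2 + b*(-5)) = 5 + (-2 - 5*b) = 3 - 5*b)
o(g, N) = N*g
197*((a(-4, -12) + o(9, -12)) + 257) = 197*(((3 - 5*(-4)) - 12*9) + 257) = 197*(((3 + 20) - 108) + 257) = 197*((23 - 108) + 257) = 197*(-85 + 257) = 197*172 = 33884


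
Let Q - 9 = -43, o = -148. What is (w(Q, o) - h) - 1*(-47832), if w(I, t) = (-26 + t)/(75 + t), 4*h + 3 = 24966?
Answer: 12145341/292 ≈ 41594.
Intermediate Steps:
Q = -34 (Q = 9 - 43 = -34)
h = 24963/4 (h = -3/4 + (1/4)*24966 = -3/4 + 12483/2 = 24963/4 ≈ 6240.8)
w(I, t) = (-26 + t)/(75 + t)
(w(Q, o) - h) - 1*(-47832) = ((-26 - 148)/(75 - 148) - 1*24963/4) - 1*(-47832) = (-174/(-73) - 24963/4) + 47832 = (-1/73*(-174) - 24963/4) + 47832 = (174/73 - 24963/4) + 47832 = -1821603/292 + 47832 = 12145341/292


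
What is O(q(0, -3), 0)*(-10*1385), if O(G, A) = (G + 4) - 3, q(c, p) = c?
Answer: -13850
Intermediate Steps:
O(G, A) = 1 + G (O(G, A) = (4 + G) - 3 = 1 + G)
O(q(0, -3), 0)*(-10*1385) = (1 + 0)*(-10*1385) = 1*(-13850) = -13850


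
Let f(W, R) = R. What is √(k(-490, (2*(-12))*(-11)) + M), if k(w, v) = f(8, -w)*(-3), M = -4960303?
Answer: I*√4961773 ≈ 2227.5*I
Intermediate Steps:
k(w, v) = 3*w (k(w, v) = -w*(-3) = 3*w)
√(k(-490, (2*(-12))*(-11)) + M) = √(3*(-490) - 4960303) = √(-1470 - 4960303) = √(-4961773) = I*√4961773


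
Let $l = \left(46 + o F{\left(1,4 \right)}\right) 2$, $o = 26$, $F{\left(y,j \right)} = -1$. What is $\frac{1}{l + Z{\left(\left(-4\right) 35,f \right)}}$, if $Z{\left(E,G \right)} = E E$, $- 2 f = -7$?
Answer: $\frac{1}{19640} \approx 5.0917 \cdot 10^{-5}$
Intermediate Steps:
$f = \frac{7}{2}$ ($f = \left(- \frac{1}{2}\right) \left(-7\right) = \frac{7}{2} \approx 3.5$)
$Z{\left(E,G \right)} = E^{2}$
$l = 40$ ($l = \left(46 + 26 \left(-1\right)\right) 2 = \left(46 - 26\right) 2 = 20 \cdot 2 = 40$)
$\frac{1}{l + Z{\left(\left(-4\right) 35,f \right)}} = \frac{1}{40 + \left(\left(-4\right) 35\right)^{2}} = \frac{1}{40 + \left(-140\right)^{2}} = \frac{1}{40 + 19600} = \frac{1}{19640}$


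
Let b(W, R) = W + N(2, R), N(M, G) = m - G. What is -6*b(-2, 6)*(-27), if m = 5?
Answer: -486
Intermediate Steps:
N(M, G) = 5 - G
b(W, R) = 5 + W - R (b(W, R) = W + (5 - R) = 5 + W - R)
-6*b(-2, 6)*(-27) = -6*(5 - 2 - 1*6)*(-27) = -6*(5 - 2 - 6)*(-27) = -6*(-3)*(-27) = 18*(-27) = -486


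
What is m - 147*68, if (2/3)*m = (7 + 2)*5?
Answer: -19857/2 ≈ -9928.5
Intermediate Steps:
m = 135/2 (m = 3*((7 + 2)*5)/2 = 3*(9*5)/2 = (3/2)*45 = 135/2 ≈ 67.500)
m - 147*68 = 135/2 - 147*68 = 135/2 - 9996 = -19857/2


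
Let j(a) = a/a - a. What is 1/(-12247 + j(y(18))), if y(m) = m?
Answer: -1/12264 ≈ -8.1540e-5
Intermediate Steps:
j(a) = 1 - a
1/(-12247 + j(y(18))) = 1/(-12247 + (1 - 1*18)) = 1/(-12247 + (1 - 18)) = 1/(-12247 - 17) = 1/(-12264) = -1/12264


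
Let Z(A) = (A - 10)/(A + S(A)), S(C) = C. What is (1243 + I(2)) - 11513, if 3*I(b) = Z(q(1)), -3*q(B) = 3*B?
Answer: -61609/6 ≈ -10268.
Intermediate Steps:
q(B) = -B
Z(A) = (-10 + A)/(2*A) (Z(A) = (A - 10)/(A + A) = (-10 + A)/((2*A)) = (-10 + A)*(1/(2*A)) = (-10 + A)/(2*A))
I(b) = 11/6 (I(b) = ((-10 - 1*1)/(2*((-1*1))))/3 = ((1/2)*(-10 - 1)/(-1))/3 = ((1/2)*(-1)*(-11))/3 = (1/3)*(11/2) = 11/6)
(1243 + I(2)) - 11513 = (1243 + 11/6) - 11513 = 7469/6 - 11513 = -61609/6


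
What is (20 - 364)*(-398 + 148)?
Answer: 86000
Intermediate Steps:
(20 - 364)*(-398 + 148) = -344*(-250) = 86000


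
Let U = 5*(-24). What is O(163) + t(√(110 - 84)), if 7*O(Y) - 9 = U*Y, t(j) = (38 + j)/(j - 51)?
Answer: -7193939/2575 - 89*√26/2575 ≈ -2793.9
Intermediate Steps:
t(j) = (38 + j)/(-51 + j)
U = -120
O(Y) = 9/7 - 120*Y/7 (O(Y) = 9/7 + (-120*Y)/7 = 9/7 - 120*Y/7)
O(163) + t(√(110 - 84)) = (9/7 - 120/7*163) + (38 + √(110 - 84))/(-51 + √(110 - 84)) = (9/7 - 19560/7) + (38 + √26)/(-51 + √26) = -2793 + (38 + √26)/(-51 + √26)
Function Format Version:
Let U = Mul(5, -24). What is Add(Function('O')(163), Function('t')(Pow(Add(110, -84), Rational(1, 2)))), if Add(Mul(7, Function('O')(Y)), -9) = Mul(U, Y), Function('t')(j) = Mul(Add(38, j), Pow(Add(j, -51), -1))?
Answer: Add(Rational(-7193939, 2575), Mul(Rational(-89, 2575), Pow(26, Rational(1, 2)))) ≈ -2793.9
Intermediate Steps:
Function('t')(j) = Mul(Pow(Add(-51, j), -1), Add(38, j)) (Function('t')(j) = Mul(Add(38, j), Pow(Add(-51, j), -1)) = Mul(Pow(Add(-51, j), -1), Add(38, j)))
U = -120
Function('O')(Y) = Add(Rational(9, 7), Mul(Rational(-120, 7), Y)) (Function('O')(Y) = Add(Rational(9, 7), Mul(Rational(1, 7), Mul(-120, Y))) = Add(Rational(9, 7), Mul(Rational(-120, 7), Y)))
Add(Function('O')(163), Function('t')(Pow(Add(110, -84), Rational(1, 2)))) = Add(Add(Rational(9, 7), Mul(Rational(-120, 7), 163)), Mul(Pow(Add(-51, Pow(Add(110, -84), Rational(1, 2))), -1), Add(38, Pow(Add(110, -84), Rational(1, 2))))) = Add(Add(Rational(9, 7), Rational(-19560, 7)), Mul(Pow(Add(-51, Pow(26, Rational(1, 2))), -1), Add(38, Pow(26, Rational(1, 2))))) = Add(-2793, Mul(Pow(Add(-51, Pow(26, Rational(1, 2))), -1), Add(38, Pow(26, Rational(1, 2)))))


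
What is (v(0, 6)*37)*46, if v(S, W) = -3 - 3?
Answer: -10212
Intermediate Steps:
v(S, W) = -6
(v(0, 6)*37)*46 = -6*37*46 = -222*46 = -10212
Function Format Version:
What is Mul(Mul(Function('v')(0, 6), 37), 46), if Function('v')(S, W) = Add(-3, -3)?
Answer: -10212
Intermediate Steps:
Function('v')(S, W) = -6
Mul(Mul(Function('v')(0, 6), 37), 46) = Mul(Mul(-6, 37), 46) = Mul(-222, 46) = -10212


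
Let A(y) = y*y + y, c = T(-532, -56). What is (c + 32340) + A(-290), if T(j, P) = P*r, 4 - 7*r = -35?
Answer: 115838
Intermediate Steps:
r = 39/7 (r = 4/7 - ⅐*(-35) = 4/7 + 5 = 39/7 ≈ 5.5714)
T(j, P) = 39*P/7 (T(j, P) = P*(39/7) = 39*P/7)
c = -312 (c = (39/7)*(-56) = -312)
A(y) = y + y² (A(y) = y² + y = y + y²)
(c + 32340) + A(-290) = (-312 + 32340) - 290*(1 - 290) = 32028 - 290*(-289) = 32028 + 83810 = 115838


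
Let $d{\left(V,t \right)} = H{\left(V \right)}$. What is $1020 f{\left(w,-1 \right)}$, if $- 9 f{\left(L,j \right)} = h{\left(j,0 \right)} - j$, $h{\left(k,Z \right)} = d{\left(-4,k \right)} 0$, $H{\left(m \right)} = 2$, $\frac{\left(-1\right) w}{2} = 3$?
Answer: $- \frac{340}{3} \approx -113.33$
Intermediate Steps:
$w = -6$ ($w = \left(-2\right) 3 = -6$)
$d{\left(V,t \right)} = 2$
$h{\left(k,Z \right)} = 0$ ($h{\left(k,Z \right)} = 2 \cdot 0 = 0$)
$f{\left(L,j \right)} = \frac{j}{9}$ ($f{\left(L,j \right)} = - \frac{0 - j}{9} = - \frac{\left(-1\right) j}{9} = \frac{j}{9}$)
$1020 f{\left(w,-1 \right)} = 1020 \cdot \frac{1}{9} \left(-1\right) = 1020 \left(- \frac{1}{9}\right) = - \frac{340}{3}$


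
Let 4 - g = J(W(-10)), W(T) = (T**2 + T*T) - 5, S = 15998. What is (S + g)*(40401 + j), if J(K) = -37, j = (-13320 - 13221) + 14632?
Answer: 456983188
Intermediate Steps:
j = -11909 (j = -26541 + 14632 = -11909)
W(T) = -5 + 2*T**2 (W(T) = (T**2 + T**2) - 5 = 2*T**2 - 5 = -5 + 2*T**2)
g = 41 (g = 4 - 1*(-37) = 4 + 37 = 41)
(S + g)*(40401 + j) = (15998 + 41)*(40401 - 11909) = 16039*28492 = 456983188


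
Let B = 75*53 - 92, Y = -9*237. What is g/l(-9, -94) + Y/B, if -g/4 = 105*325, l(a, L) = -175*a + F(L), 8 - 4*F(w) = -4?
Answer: -88899229/1021229 ≈ -87.051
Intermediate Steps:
F(w) = 3 (F(w) = 2 - 1/4*(-4) = 2 + 1 = 3)
l(a, L) = 3 - 175*a (l(a, L) = -175*a + 3 = 3 - 175*a)
Y = -2133
g = -136500 (g = -420*325 = -4*34125 = -136500)
B = 3883 (B = 3975 - 92 = 3883)
g/l(-9, -94) + Y/B = -136500/(3 - 175*(-9)) - 2133/3883 = -136500/(3 + 1575) - 2133*1/3883 = -136500/1578 - 2133/3883 = -136500*1/1578 - 2133/3883 = -22750/263 - 2133/3883 = -88899229/1021229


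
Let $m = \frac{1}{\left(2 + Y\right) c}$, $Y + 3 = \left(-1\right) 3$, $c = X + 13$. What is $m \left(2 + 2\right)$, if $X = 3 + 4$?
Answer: $- \frac{1}{20} \approx -0.05$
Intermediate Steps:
$X = 7$
$c = 20$ ($c = 7 + 13 = 20$)
$Y = -6$ ($Y = -3 - 3 = -6$)
$m = - \frac{1}{80}$ ($m = \frac{1}{\left(2 - 6\right) 20} = \frac{1}{-4} \cdot \frac{1}{20} = \left(- \frac{1}{4}\right) \frac{1}{20} = - \frac{1}{80} \approx -0.0125$)
$m \left(2 + 2\right) = - \frac{2 + 2}{80} = \left(- \frac{1}{80}\right) 4 = - \frac{1}{20}$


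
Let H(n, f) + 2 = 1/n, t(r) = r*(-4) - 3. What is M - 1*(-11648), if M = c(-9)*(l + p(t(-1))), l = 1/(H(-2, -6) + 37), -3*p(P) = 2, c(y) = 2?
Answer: 803624/69 ≈ 11647.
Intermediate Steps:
t(r) = -3 - 4*r (t(r) = -4*r - 3 = -3 - 4*r)
H(n, f) = -2 + 1/n
p(P) = -⅔ (p(P) = -⅓*2 = -⅔)
l = 2/69 (l = 1/((-2 + 1/(-2)) + 37) = 1/((-2 - ½) + 37) = 1/(-5/2 + 37) = 1/(69/2) = 2/69 ≈ 0.028986)
M = -88/69 (M = 2*(2/69 - ⅔) = 2*(-44/69) = -88/69 ≈ -1.2754)
M - 1*(-11648) = -88/69 - 1*(-11648) = -88/69 + 11648 = 803624/69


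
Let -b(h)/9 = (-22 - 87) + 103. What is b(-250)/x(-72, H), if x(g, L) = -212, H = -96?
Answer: -27/106 ≈ -0.25472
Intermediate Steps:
b(h) = 54 (b(h) = -9*((-22 - 87) + 103) = -9*(-109 + 103) = -9*(-6) = 54)
b(-250)/x(-72, H) = 54/(-212) = 54*(-1/212) = -27/106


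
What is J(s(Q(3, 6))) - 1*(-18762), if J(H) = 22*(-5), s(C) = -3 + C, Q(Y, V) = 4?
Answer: 18652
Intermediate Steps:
J(H) = -110
J(s(Q(3, 6))) - 1*(-18762) = -110 - 1*(-18762) = -110 + 18762 = 18652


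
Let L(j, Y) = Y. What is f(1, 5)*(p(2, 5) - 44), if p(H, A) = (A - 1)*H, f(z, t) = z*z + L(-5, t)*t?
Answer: -936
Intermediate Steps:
f(z, t) = t**2 + z**2 (f(z, t) = z*z + t*t = z**2 + t**2 = t**2 + z**2)
p(H, A) = H*(-1 + A) (p(H, A) = (-1 + A)*H = H*(-1 + A))
f(1, 5)*(p(2, 5) - 44) = (5**2 + 1**2)*(2*(-1 + 5) - 44) = (25 + 1)*(2*4 - 44) = 26*(8 - 44) = 26*(-36) = -936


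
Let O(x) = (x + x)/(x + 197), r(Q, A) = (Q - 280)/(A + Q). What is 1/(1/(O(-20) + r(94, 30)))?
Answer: -611/354 ≈ -1.7260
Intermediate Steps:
r(Q, A) = (-280 + Q)/(A + Q)
O(x) = 2*x/(197 + x) (O(x) = (2*x)/(197 + x) = 2*x/(197 + x))
1/(1/(O(-20) + r(94, 30))) = 1/(1/(2*(-20)/(197 - 20) + (-280 + 94)/(30 + 94))) = 1/(1/(2*(-20)/177 - 186/124)) = 1/(1/(2*(-20)*(1/177) + (1/124)*(-186))) = 1/(1/(-40/177 - 3/2)) = 1/(1/(-611/354)) = 1/(-354/611) = -611/354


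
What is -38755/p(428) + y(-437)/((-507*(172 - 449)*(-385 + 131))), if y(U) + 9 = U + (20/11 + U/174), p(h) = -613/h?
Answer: 6701132176822207/247649324868 ≈ 27059.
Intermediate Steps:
y(U) = -79/11 + 175*U/174 (y(U) = -9 + (U + (20/11 + U/174)) = -9 + (20/11 + 175*U/174) = -79/11 + 175*U/174)
-38755/p(428) + y(-437)/((-507*(172 - 449)*(-385 + 131))) = -38755/((-613/428)) + (-79/11 + (175/174)*(-437))/((-507*(172 - 449)*(-385 + 131))) = -38755/((-613*1/428)) + (-79/11 - 76475/174)/((-(-140439)*(-254))) = -38755/(-613/428) - 854971/(1914*((-507*70358))) = -38755*(-428/613) - 854971/1914/(-35671506) = 16587140/613 - 854971/1914*(-1/35671506) = 16587140/613 + 5059/403995636 = 6701132176822207/247649324868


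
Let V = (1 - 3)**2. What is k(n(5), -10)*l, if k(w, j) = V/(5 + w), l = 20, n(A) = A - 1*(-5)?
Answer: 16/3 ≈ 5.3333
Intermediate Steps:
n(A) = 5 + A (n(A) = A + 5 = 5 + A)
V = 4 (V = (-2)**2 = 4)
k(w, j) = 4/(5 + w)
k(n(5), -10)*l = (4/(5 + (5 + 5)))*20 = (4/(5 + 10))*20 = (4/15)*20 = 16/3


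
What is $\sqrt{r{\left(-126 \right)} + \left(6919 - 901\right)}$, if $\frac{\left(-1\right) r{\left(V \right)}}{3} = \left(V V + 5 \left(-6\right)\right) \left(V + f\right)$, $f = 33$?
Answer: $14 \sqrt{22587} \approx 2104.1$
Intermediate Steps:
$r{\left(V \right)} = - 3 \left(-30 + V^{2}\right) \left(33 + V\right)$ ($r{\left(V \right)} = - 3 \left(V V + 5 \left(-6\right)\right) \left(V + 33\right) = - 3 \left(V^{2} - 30\right) \left(33 + V\right) = - 3 \left(-30 + V^{2}\right) \left(33 + V\right)$)
$\sqrt{r{\left(-126 \right)} + \left(6919 - 901\right)} = \sqrt{\left(2970 - 99 \left(-126\right)^{2} - 3 \left(-126\right)^{3} + 90 \left(-126\right)\right) + \left(6919 - 901\right)} = \sqrt{\left(2970 - 1571724 - -6001128 - 11340\right) + 6018} = \sqrt{\left(2970 - 1571724 + 6001128 - 11340\right) + 6018} = \sqrt{4421034 + 6018} = \sqrt{4427052} = 14 \sqrt{22587}$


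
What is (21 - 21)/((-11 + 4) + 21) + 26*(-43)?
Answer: -1118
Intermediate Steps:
(21 - 21)/((-11 + 4) + 21) + 26*(-43) = 0/(-7 + 21) - 1118 = 0/14 - 1118 = 0*(1/14) - 1118 = 0 - 1118 = -1118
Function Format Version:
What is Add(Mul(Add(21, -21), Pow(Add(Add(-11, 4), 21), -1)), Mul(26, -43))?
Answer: -1118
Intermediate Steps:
Add(Mul(Add(21, -21), Pow(Add(Add(-11, 4), 21), -1)), Mul(26, -43)) = Add(Mul(0, Pow(Add(-7, 21), -1)), -1118) = Add(Mul(0, Pow(14, -1)), -1118) = Add(Mul(0, Rational(1, 14)), -1118) = Add(0, -1118) = -1118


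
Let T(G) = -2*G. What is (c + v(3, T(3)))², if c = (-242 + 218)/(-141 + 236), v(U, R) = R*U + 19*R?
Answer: 157854096/9025 ≈ 17491.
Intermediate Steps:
v(U, R) = 19*R + R*U
c = -24/95 ≈ -0.25263
(c + v(3, T(3)))² = (-24/95 + (-2*3)*(19 + 3))² = (-24/95 - 6*22)² = (-24/95 - 132)² = (-12564/95)² = 157854096/9025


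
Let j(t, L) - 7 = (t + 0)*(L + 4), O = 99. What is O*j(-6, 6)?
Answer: -5247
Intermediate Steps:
j(t, L) = 7 + t*(4 + L) (j(t, L) = 7 + (t + 0)*(L + 4) = 7 + t*(4 + L))
O*j(-6, 6) = 99*(7 + 4*(-6) + 6*(-6)) = 99*(7 - 24 - 36) = 99*(-53) = -5247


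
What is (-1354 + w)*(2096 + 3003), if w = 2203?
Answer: 4329051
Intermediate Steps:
(-1354 + w)*(2096 + 3003) = (-1354 + 2203)*(2096 + 3003) = 849*5099 = 4329051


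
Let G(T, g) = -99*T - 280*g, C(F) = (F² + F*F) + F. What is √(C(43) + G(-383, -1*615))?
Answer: 327*√2 ≈ 462.45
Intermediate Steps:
C(F) = F + 2*F² (C(F) = (F² + F²) + F = 2*F² + F = F + 2*F²)
G(T, g) = -280*g - 99*T
√(C(43) + G(-383, -1*615)) = √(43*(1 + 2*43) + (-(-280)*615 - 99*(-383))) = √(43*(1 + 86) + (-280*(-615) + 37917)) = √(43*87 + (172200 + 37917)) = √(3741 + 210117) = √213858 = 327*√2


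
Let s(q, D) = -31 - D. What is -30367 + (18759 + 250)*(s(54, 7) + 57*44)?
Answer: 46921863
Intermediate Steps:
-30367 + (18759 + 250)*(s(54, 7) + 57*44) = -30367 + (18759 + 250)*((-31 - 1*7) + 57*44) = -30367 + 19009*((-31 - 7) + 2508) = -30367 + 19009*(-38 + 2508) = -30367 + 19009*2470 = -30367 + 46952230 = 46921863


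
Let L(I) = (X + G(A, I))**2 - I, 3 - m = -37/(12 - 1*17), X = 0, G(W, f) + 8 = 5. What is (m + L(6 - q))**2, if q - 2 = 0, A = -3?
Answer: 9/25 ≈ 0.36000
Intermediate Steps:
G(W, f) = -3 (G(W, f) = -8 + 5 = -3)
q = 2 (q = 2 + 0 = 2)
m = -22/5 (m = 3 - (-37)/(12 - 1*17) = 3 - (-37)/(12 - 17) = 3 - (-37)/(-5) = 3 - (-37)*(-1)/5 = 3 - 1*37/5 = 3 - 37/5 = -22/5 ≈ -4.4000)
L(I) = 9 - I (L(I) = (0 - 3)**2 - I = (-3)**2 - I = 9 - I)
(m + L(6 - q))**2 = (-22/5 + (9 - (6 - 1*2)))**2 = (-22/5 + (9 - (6 - 2)))**2 = (-22/5 + (9 - 1*4))**2 = (-22/5 + (9 - 4))**2 = (-22/5 + 5)**2 = (3/5)**2 = 9/25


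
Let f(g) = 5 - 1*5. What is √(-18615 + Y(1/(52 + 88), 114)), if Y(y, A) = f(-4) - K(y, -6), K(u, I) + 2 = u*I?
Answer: I*√91203490/70 ≈ 136.43*I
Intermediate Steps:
K(u, I) = -2 + I*u (K(u, I) = -2 + u*I = -2 + I*u)
f(g) = 0 (f(g) = 5 - 5 = 0)
Y(y, A) = 2 + 6*y (Y(y, A) = 0 - (-2 - 6*y) = 0 + (2 + 6*y) = 2 + 6*y)
√(-18615 + Y(1/(52 + 88), 114)) = √(-18615 + (2 + 6/(52 + 88))) = √(-18615 + (2 + 6/140)) = √(-18615 + (2 + 6*(1/140))) = √(-18615 + (2 + 3/70)) = √(-18615 + 143/70) = √(-1302907/70) = I*√91203490/70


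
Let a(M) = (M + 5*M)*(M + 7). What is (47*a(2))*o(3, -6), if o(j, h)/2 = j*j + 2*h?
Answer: -30456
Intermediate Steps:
o(j, h) = 2*j² + 4*h (o(j, h) = 2*(j*j + 2*h) = 2*(j² + 2*h) = 2*j² + 4*h)
a(M) = 6*M*(7 + M) (a(M) = (6*M)*(7 + M) = 6*M*(7 + M))
(47*a(2))*o(3, -6) = (47*(6*2*(7 + 2)))*(2*3² + 4*(-6)) = (47*(6*2*9))*(2*9 - 24) = (47*108)*(18 - 24) = 5076*(-6) = -30456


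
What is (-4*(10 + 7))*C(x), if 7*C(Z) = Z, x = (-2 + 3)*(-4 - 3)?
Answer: 68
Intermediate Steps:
x = -7 (x = 1*(-7) = -7)
C(Z) = Z/7
(-4*(10 + 7))*C(x) = (-4*(10 + 7))*((⅐)*(-7)) = -4*17*(-1) = -68*(-1) = 68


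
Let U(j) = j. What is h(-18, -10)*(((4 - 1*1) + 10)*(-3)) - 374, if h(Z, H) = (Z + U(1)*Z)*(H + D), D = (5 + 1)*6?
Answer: 36130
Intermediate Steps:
D = 36 (D = 6*6 = 36)
h(Z, H) = 2*Z*(36 + H) (h(Z, H) = (Z + 1*Z)*(H + 36) = (Z + Z)*(36 + H) = (2*Z)*(36 + H) = 2*Z*(36 + H))
h(-18, -10)*(((4 - 1*1) + 10)*(-3)) - 374 = (2*(-18)*(36 - 10))*(((4 - 1*1) + 10)*(-3)) - 374 = (2*(-18)*26)*(((4 - 1) + 10)*(-3)) - 374 = -936*(3 + 10)*(-3) - 374 = -12168*(-3) - 374 = -936*(-39) - 374 = 36504 - 374 = 36130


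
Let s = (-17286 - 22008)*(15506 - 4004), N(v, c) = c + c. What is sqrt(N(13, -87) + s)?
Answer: I*sqrt(451959762) ≈ 21259.0*I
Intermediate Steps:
N(v, c) = 2*c
s = -451959588 (s = -39294*11502 = -451959588)
sqrt(N(13, -87) + s) = sqrt(2*(-87) - 451959588) = sqrt(-174 - 451959588) = sqrt(-451959762) = I*sqrt(451959762)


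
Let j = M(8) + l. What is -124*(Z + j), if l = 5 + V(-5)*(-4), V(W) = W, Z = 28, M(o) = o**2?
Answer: -14508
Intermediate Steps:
l = 25 (l = 5 - 5*(-4) = 5 + 20 = 25)
j = 89 (j = 8**2 + 25 = 64 + 25 = 89)
-124*(Z + j) = -124*(28 + 89) = -124*117 = -14508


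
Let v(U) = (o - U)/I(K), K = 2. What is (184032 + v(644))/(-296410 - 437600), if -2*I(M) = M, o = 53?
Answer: -61541/244670 ≈ -0.25153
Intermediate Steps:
I(M) = -M/2
v(U) = -53 + U (v(U) = (53 - U)/((-½*2)) = (53 - U)/(-1) = (53 - U)*(-1) = -53 + U)
(184032 + v(644))/(-296410 - 437600) = (184032 + (-53 + 644))/(-296410 - 437600) = (184032 + 591)/(-734010) = 184623*(-1/734010) = -61541/244670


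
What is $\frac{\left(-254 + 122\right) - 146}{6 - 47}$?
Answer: $\frac{278}{41} \approx 6.7805$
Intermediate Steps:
$\frac{\left(-254 + 122\right) - 146}{6 - 47} = \frac{-132 - 146}{-41} = \left(-278\right) \left(- \frac{1}{41}\right) = \frac{278}{41}$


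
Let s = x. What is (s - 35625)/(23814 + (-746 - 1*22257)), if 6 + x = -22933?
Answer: -58564/811 ≈ -72.212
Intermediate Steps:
x = -22939 (x = -6 - 22933 = -22939)
s = -22939
(s - 35625)/(23814 + (-746 - 1*22257)) = (-22939 - 35625)/(23814 + (-746 - 1*22257)) = -58564/(23814 + (-746 - 22257)) = -58564/(23814 - 23003) = -58564/811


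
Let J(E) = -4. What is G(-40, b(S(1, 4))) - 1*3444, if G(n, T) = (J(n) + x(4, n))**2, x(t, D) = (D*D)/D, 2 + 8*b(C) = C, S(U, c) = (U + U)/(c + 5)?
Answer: -1508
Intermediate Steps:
S(U, c) = 2*U/(5 + c) (S(U, c) = (2*U)/(5 + c) = 2*U/(5 + c))
b(C) = -1/4 + C/8
x(t, D) = D (x(t, D) = D**2/D = D)
G(n, T) = (-4 + n)**2
G(-40, b(S(1, 4))) - 1*3444 = (-4 - 40)**2 - 1*3444 = (-44)**2 - 3444 = 1936 - 3444 = -1508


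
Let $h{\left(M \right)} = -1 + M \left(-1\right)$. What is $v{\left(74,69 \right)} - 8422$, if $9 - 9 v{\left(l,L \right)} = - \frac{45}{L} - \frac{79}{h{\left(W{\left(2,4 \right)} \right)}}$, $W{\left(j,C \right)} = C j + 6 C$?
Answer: $- \frac{57525173}{6831} \approx -8421.2$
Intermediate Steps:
$W{\left(j,C \right)} = 6 C + C j$
$h{\left(M \right)} = -1 - M$
$v{\left(l,L \right)} = \frac{218}{297} + \frac{5}{L}$ ($v{\left(l,L \right)} = 1 - \frac{- \frac{45}{L} - \frac{79}{-1 - 4 \left(6 + 2\right)}}{9} = 1 - \frac{- \frac{45}{L} - \frac{79}{-1 - 4 \cdot 8}}{9} = 1 - \frac{- \frac{45}{L} - \frac{79}{-1 - 32}}{9} = 1 - \frac{- \frac{45}{L} - \frac{79}{-33}}{9} = 1 - \frac{- \frac{45}{L} - - \frac{79}{33}}{9} = 1 - \frac{- \frac{45}{L} + \frac{79}{33}}{9} = 1 - \frac{\frac{79}{33} - \frac{45}{L}}{9} = 1 - \left(\frac{79}{297} - \frac{5}{L}\right) = \frac{218}{297} + \frac{5}{L}$)
$v{\left(74,69 \right)} - 8422 = \left(\frac{218}{297} + \frac{5}{69}\right) - 8422 = \frac{5509}{6831} - 8422 = - \frac{57525173}{6831}$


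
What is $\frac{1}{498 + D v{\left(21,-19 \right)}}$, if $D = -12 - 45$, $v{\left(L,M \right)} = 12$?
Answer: $- \frac{1}{186} \approx -0.0053763$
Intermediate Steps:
$D = -57$ ($D = -12 - 45 = -57$)
$\frac{1}{498 + D v{\left(21,-19 \right)}} = \frac{1}{498 - 684} = \frac{1}{-186} = - \frac{1}{186}$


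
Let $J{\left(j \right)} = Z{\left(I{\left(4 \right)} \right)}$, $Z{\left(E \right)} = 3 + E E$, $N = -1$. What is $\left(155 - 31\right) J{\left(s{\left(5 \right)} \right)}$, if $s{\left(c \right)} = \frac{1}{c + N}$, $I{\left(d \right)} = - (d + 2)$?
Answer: $4836$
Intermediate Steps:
$I{\left(d \right)} = -2 - d$ ($I{\left(d \right)} = - (2 + d) = -2 - d$)
$Z{\left(E \right)} = 3 + E^{2}$
$s{\left(c \right)} = \frac{1}{-1 + c}$ ($s{\left(c \right)} = \frac{1}{c - 1} = \frac{1}{-1 + c}$)
$J{\left(j \right)} = 39$ ($J{\left(j \right)} = 3 + \left(-2 - 4\right)^{2} = 3 + \left(-6\right)^{2} = 3 + 36 = 39$)
$\left(155 - 31\right) J{\left(s{\left(5 \right)} \right)} = \left(155 - 31\right) 39 = 124 \cdot 39 = 4836$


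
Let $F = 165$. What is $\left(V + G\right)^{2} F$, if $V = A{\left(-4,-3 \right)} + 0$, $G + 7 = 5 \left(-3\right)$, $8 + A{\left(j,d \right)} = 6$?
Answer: $95040$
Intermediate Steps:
$A{\left(j,d \right)} = -2$ ($A{\left(j,d \right)} = -8 + 6 = -2$)
$G = -22$ ($G = -7 + 5 \left(-3\right) = -7 - 15 = -22$)
$V = -2$ ($V = -2 + 0 = -2$)
$\left(V + G\right)^{2} F = \left(-2 - 22\right)^{2} \cdot 165 = \left(-24\right)^{2} \cdot 165 = 576 \cdot 165 = 95040$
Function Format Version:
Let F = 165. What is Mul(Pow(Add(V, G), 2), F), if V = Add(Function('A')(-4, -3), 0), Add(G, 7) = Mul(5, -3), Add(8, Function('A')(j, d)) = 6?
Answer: 95040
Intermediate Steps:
Function('A')(j, d) = -2 (Function('A')(j, d) = Add(-8, 6) = -2)
G = -22 (G = Add(-7, Mul(5, -3)) = Add(-7, -15) = -22)
V = -2 (V = Add(-2, 0) = -2)
Mul(Pow(Add(V, G), 2), F) = Mul(Pow(Add(-2, -22), 2), 165) = Mul(Pow(-24, 2), 165) = Mul(576, 165) = 95040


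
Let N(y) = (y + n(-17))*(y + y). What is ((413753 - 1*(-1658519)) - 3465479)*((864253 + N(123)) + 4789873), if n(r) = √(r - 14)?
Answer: -7919523579488 - 342728922*I*√31 ≈ -7.9195e+12 - 1.9082e+9*I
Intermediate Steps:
n(r) = √(-14 + r)
N(y) = 2*y*(y + I*√31) (N(y) = (y + √(-14 - 17))*(y + y) = (y + √(-31))*(2*y) = (y + I*√31)*(2*y) = 2*y*(y + I*√31))
((413753 - 1*(-1658519)) - 3465479)*((864253 + N(123)) + 4789873) = ((413753 - 1*(-1658519)) - 3465479)*((864253 + 2*123*(123 + I*√31)) + 4789873) = ((413753 + 1658519) - 3465479)*((864253 + (30258 + 246*I*√31)) + 4789873) = (2072272 - 3465479)*((894511 + 246*I*√31) + 4789873) = -1393207*(5684384 + 246*I*√31) = -7919523579488 - 342728922*I*√31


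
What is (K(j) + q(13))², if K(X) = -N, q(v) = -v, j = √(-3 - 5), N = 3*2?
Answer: 361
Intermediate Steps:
N = 6
j = 2*I*√2 (j = √(-8) = 2*I*√2 ≈ 2.8284*I)
K(X) = -6 (K(X) = -1*6 = -6)
(K(j) + q(13))² = (-6 - 1*13)² = (-6 - 13)² = (-19)² = 361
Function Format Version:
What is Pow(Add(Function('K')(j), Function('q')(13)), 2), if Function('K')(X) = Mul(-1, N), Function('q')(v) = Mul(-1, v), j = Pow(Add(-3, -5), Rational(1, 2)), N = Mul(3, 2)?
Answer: 361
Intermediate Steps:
N = 6
j = Mul(2, I, Pow(2, Rational(1, 2))) (j = Pow(-8, Rational(1, 2)) = Mul(2, I, Pow(2, Rational(1, 2))) ≈ Mul(2.8284, I))
Function('K')(X) = -6 (Function('K')(X) = Mul(-1, 6) = -6)
Pow(Add(Function('K')(j), Function('q')(13)), 2) = Pow(Add(-6, Mul(-1, 13)), 2) = Pow(Add(-6, -13), 2) = Pow(-19, 2) = 361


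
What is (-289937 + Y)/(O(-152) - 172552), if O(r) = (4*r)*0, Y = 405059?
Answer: -57561/86276 ≈ -0.66717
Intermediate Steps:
O(r) = 0
(-289937 + Y)/(O(-152) - 172552) = (-289937 + 405059)/(0 - 172552) = 115122/(-172552) = 115122*(-1/172552) = -57561/86276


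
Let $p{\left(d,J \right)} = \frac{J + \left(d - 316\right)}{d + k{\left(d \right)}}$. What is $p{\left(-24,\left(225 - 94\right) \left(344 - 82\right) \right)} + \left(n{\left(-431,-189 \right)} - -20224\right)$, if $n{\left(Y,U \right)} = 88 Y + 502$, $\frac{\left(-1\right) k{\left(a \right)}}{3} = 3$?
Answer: $- \frac{601648}{33} \approx -18232.0$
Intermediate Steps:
$k{\left(a \right)} = -9$ ($k{\left(a \right)} = \left(-3\right) 3 = -9$)
$n{\left(Y,U \right)} = 502 + 88 Y$
$p{\left(d,J \right)} = \frac{-316 + J + d}{-9 + d}$ ($p{\left(d,J \right)} = \frac{J + \left(d - 316\right)}{d - 9} = \frac{J + \left(d - 316\right)}{-9 + d} = \frac{J + \left(-316 + d\right)}{-9 + d} = \frac{-316 + J + d}{-9 + d}$)
$p{\left(-24,\left(225 - 94\right) \left(344 - 82\right) \right)} + \left(n{\left(-431,-189 \right)} - -20224\right) = \frac{-316 + \left(225 - 94\right) \left(344 - 82\right) - 24}{-9 - 24} + \left(\left(502 + 88 \left(-431\right)\right) - -20224\right) = \frac{-316 + 131 \cdot 262 - 24}{-33} + \left(\left(502 - 37928\right) + 20224\right) = - \frac{-316 + 34322 - 24}{33} + \left(-37426 + 20224\right) = \left(- \frac{1}{33}\right) 33982 - 17202 = - \frac{33982}{33} - 17202 = - \frac{601648}{33}$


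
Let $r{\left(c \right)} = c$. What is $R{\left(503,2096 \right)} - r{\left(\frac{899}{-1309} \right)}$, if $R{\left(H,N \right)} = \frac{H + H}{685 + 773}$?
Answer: $\frac{1313798}{954261} \approx 1.3768$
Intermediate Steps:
$R{\left(H,N \right)} = \frac{H}{729}$ ($R{\left(H,N \right)} = \frac{2 H}{1458} = 2 H \frac{1}{1458} = \frac{H}{729}$)
$R{\left(503,2096 \right)} - r{\left(\frac{899}{-1309} \right)} = \frac{1}{729} \cdot 503 - \frac{899}{-1309} = \frac{503}{729} - 899 \left(- \frac{1}{1309}\right) = \frac{503}{729} - - \frac{899}{1309} = \frac{503}{729} + \frac{899}{1309} = \frac{1313798}{954261}$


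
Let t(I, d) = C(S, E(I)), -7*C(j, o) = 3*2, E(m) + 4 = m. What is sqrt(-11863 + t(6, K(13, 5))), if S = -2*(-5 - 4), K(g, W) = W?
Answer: I*sqrt(581329)/7 ≈ 108.92*I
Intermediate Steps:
S = 18 (S = -2*(-9) = 18)
E(m) = -4 + m
C(j, o) = -6/7 (C(j, o) = -3*2/7 = -1/7*6 = -6/7)
t(I, d) = -6/7
sqrt(-11863 + t(6, K(13, 5))) = sqrt(-11863 - 6/7) = sqrt(-83047/7) = I*sqrt(581329)/7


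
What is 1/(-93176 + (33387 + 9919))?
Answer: -1/49870 ≈ -2.0052e-5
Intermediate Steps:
1/(-93176 + (33387 + 9919)) = 1/(-93176 + 43306) = 1/(-49870) = -1/49870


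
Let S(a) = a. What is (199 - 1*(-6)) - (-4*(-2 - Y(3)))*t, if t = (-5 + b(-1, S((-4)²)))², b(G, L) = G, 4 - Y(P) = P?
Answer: -227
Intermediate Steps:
Y(P) = 4 - P
t = 36 (t = (-5 - 1)² = (-6)² = 36)
(199 - 1*(-6)) - (-4*(-2 - Y(3)))*t = (199 - 1*(-6)) - (-4*(-2 - (4 - 1*3)))*36 = (199 + 6) - (-4*(-2 - (4 - 3)))*36 = 205 - (-4*(-2 - 1*1))*36 = 205 - (-4*(-2 - 1))*36 = 205 - (-4*(-3))*36 = 205 - 12*36 = 205 - 1*432 = 205 - 432 = -227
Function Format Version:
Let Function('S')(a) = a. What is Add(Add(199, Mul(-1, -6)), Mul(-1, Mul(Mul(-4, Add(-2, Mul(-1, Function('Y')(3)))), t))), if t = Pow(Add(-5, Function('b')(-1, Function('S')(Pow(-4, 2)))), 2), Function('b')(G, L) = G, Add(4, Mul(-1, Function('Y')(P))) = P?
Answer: -227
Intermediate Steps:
Function('Y')(P) = Add(4, Mul(-1, P))
t = 36 (t = Pow(Add(-5, -1), 2) = Pow(-6, 2) = 36)
Add(Add(199, Mul(-1, -6)), Mul(-1, Mul(Mul(-4, Add(-2, Mul(-1, Function('Y')(3)))), t))) = Add(Add(199, Mul(-1, -6)), Mul(-1, Mul(Mul(-4, Add(-2, Mul(-1, Add(4, Mul(-1, 3))))), 36))) = Add(Add(199, 6), Mul(-1, Mul(Mul(-4, Add(-2, Mul(-1, Add(4, -3)))), 36))) = Add(205, Mul(-1, Mul(Mul(-4, Add(-2, Mul(-1, 1))), 36))) = Add(205, Mul(-1, Mul(Mul(-4, Add(-2, -1)), 36))) = Add(205, Mul(-1, Mul(Mul(-4, -3), 36))) = Add(205, Mul(-1, Mul(12, 36))) = Add(205, Mul(-1, 432)) = Add(205, -432) = -227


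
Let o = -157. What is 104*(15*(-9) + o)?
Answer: -30368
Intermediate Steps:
104*(15*(-9) + o) = 104*(15*(-9) - 157) = 104*(-135 - 157) = 104*(-292) = -30368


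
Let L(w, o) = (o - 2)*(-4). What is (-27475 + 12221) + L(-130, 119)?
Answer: -15722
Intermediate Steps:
L(w, o) = 8 - 4*o (L(w, o) = (-2 + o)*(-4) = 8 - 4*o)
(-27475 + 12221) + L(-130, 119) = (-27475 + 12221) + (8 - 4*119) = -15254 + (8 - 476) = -15254 - 468 = -15722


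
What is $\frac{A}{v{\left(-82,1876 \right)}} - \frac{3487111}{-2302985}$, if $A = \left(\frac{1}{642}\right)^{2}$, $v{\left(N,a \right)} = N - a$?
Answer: $\frac{2814158246140447}{1858548303679320} \approx 1.5142$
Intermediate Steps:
$A = \frac{1}{412164}$ ($A = \left(\frac{1}{642}\right)^{2} = \frac{1}{412164} \approx 2.4262 \cdot 10^{-6}$)
$\frac{A}{v{\left(-82,1876 \right)}} - \frac{3487111}{-2302985} = \frac{1}{412164 \left(-82 - 1876\right)} - \frac{3487111}{-2302985} = \frac{1}{412164 \left(-82 - 1876\right)} - - \frac{3487111}{2302985} = \frac{1}{412164 \left(-1958\right)} + \frac{3487111}{2302985} = \frac{1}{412164} \left(- \frac{1}{1958}\right) + \frac{3487111}{2302985} = - \frac{1}{807017112} + \frac{3487111}{2302985} = \frac{2814158246140447}{1858548303679320}$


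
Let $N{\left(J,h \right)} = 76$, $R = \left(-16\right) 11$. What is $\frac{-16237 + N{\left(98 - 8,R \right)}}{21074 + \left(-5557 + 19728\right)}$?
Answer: $- \frac{16161}{35245} \approx -0.45853$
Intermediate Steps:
$R = -176$
$\frac{-16237 + N{\left(98 - 8,R \right)}}{21074 + \left(-5557 + 19728\right)} = \frac{-16237 + 76}{21074 + \left(-5557 + 19728\right)} = - \frac{16161}{21074 + 14171} = - \frac{16161}{35245}$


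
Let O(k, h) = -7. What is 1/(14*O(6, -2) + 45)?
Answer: -1/53 ≈ -0.018868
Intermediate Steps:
1/(14*O(6, -2) + 45) = 1/(14*(-7) + 45) = 1/(-98 + 45) = 1/(-53) = -1/53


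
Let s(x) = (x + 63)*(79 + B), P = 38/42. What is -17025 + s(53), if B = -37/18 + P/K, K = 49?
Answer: -24996373/3087 ≈ -8097.3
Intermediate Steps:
P = 19/21 (P = 38*(1/42) = 19/21 ≈ 0.90476)
B = -12577/6174 (B = -37/18 + (19/21)/49 = -37*1/18 + (19/21)*(1/49) = -37/18 + 19/1029 = -12577/6174 ≈ -2.0371)
s(x) = 475169/98 + 475169*x/6174 (s(x) = (x + 63)*(79 - 12577/6174) = (63 + x)*(475169/6174) = 475169/98 + 475169*x/6174)
-17025 + s(53) = -17025 + (475169/98 + (475169/6174)*53) = -17025 + (475169/98 + 25183957/6174) = -17025 + 27559802/3087 = -24996373/3087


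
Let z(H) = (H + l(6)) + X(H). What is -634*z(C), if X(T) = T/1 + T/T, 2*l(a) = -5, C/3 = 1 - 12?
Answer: 42795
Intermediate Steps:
C = -33 (C = 3*(1 - 12) = 3*(-11) = -33)
l(a) = -5/2 (l(a) = (½)*(-5) = -5/2)
X(T) = 1 + T (X(T) = T*1 + 1 = T + 1 = 1 + T)
z(H) = -3/2 + 2*H (z(H) = (H - 5/2) + (1 + H) = (-5/2 + H) + (1 + H) = -3/2 + 2*H)
-634*z(C) = -634*(-3/2 + 2*(-33)) = -634*(-3/2 - 66) = -634*(-135/2) = 42795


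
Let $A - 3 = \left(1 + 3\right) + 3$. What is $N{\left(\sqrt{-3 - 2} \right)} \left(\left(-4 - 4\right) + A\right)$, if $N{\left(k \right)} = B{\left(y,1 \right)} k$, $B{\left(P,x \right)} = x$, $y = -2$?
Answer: $2 i \sqrt{5} \approx 4.4721 i$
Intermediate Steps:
$N{\left(k \right)} = k$ ($N{\left(k \right)} = 1 k = k$)
$A = 10$ ($A = 3 + \left(\left(1 + 3\right) + 3\right) = 3 + \left(4 + 3\right) = 3 + 7 = 10$)
$N{\left(\sqrt{-3 - 2} \right)} \left(\left(-4 - 4\right) + A\right) = \sqrt{-3 - 2} \left(\left(-4 - 4\right) + 10\right) = \sqrt{-5} \left(-8 + 10\right) = i \sqrt{5} \cdot 2 = 2 i \sqrt{5}$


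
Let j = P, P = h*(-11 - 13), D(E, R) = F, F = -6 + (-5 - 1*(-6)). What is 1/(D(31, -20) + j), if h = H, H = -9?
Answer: 1/211 ≈ 0.0047393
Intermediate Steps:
h = -9
F = -5 (F = -6 + (-5 + 6) = -6 + 1 = -5)
D(E, R) = -5
P = 216 (P = -9*(-11 - 13) = -9*(-24) = 216)
j = 216
1/(D(31, -20) + j) = 1/(-5 + 216) = 1/211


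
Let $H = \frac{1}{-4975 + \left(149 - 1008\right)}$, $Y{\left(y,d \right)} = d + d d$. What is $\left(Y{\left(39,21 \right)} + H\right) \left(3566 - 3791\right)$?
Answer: $- \frac{606444075}{5834} \approx -1.0395 \cdot 10^{5}$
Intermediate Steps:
$Y{\left(y,d \right)} = d + d^{2}$
$H = - \frac{1}{5834}$ ($H = \frac{1}{-4975 + \left(149 - 1008\right)} = \frac{1}{-4975 - 859} = \frac{1}{-5834} = - \frac{1}{5834} \approx -0.00017141$)
$\left(Y{\left(39,21 \right)} + H\right) \left(3566 - 3791\right) = \left(21 \left(1 + 21\right) - \frac{1}{5834}\right) \left(3566 - 3791\right) = \left(21 \cdot 22 - \frac{1}{5834}\right) \left(3566 - 3791\right) = \left(462 - \frac{1}{5834}\right) \left(3566 - 3791\right) = \frac{2695307}{5834} \left(-225\right) = - \frac{606444075}{5834}$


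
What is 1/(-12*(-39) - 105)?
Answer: 1/363 ≈ 0.0027548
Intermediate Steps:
1/(-12*(-39) - 105) = 1/(468 - 105) = 1/363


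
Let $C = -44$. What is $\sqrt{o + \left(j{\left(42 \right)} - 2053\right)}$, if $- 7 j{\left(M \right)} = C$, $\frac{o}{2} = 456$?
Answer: $\frac{13 i \sqrt{329}}{7} \approx 33.686 i$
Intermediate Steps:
$o = 912$ ($o = 2 \cdot 456 = 912$)
$j{\left(M \right)} = \frac{44}{7}$ ($j{\left(M \right)} = \left(- \frac{1}{7}\right) \left(-44\right) = \frac{44}{7}$)
$\sqrt{o + \left(j{\left(42 \right)} - 2053\right)} = \sqrt{912 + \left(\frac{44}{7} - 2053\right)} = \sqrt{912 - \frac{14327}{7}} = \sqrt{- \frac{7943}{7}} = \frac{13 i \sqrt{329}}{7}$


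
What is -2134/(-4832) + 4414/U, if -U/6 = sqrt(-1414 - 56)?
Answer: 1067/2416 + 2207*I*sqrt(30)/630 ≈ 0.44164 + 19.188*I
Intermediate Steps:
U = -42*I*sqrt(30) (U = -6*sqrt(-1414 - 56) = -42*I*sqrt(30) ≈ -230.04*I)
-2134/(-4832) + 4414/U = -2134/(-4832) + 4414/((-42*I*sqrt(30))) = -2134*(-1/4832) + 4414*(I*sqrt(30)/1260) = 1067/2416 + 2207*I*sqrt(30)/630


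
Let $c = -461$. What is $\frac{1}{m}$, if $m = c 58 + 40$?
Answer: $- \frac{1}{26698} \approx -3.7456 \cdot 10^{-5}$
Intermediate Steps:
$m = -26698$ ($m = \left(-461\right) 58 + 40 = -26738 + 40 = -26698$)
$\frac{1}{m} = \frac{1}{-26698} = - \frac{1}{26698}$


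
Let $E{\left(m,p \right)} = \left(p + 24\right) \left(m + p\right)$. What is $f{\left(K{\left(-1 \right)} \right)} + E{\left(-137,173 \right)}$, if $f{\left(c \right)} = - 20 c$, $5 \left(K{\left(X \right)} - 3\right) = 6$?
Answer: $7008$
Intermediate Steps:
$K{\left(X \right)} = \frac{21}{5}$ ($K{\left(X \right)} = 3 + \frac{1}{5} \cdot 6 = 3 + \frac{6}{5} = \frac{21}{5}$)
$E{\left(m,p \right)} = \left(24 + p\right) \left(m + p\right)$
$f{\left(K{\left(-1 \right)} \right)} + E{\left(-137,173 \right)} = \left(-20\right) \frac{21}{5} + \left(173^{2} + 24 \left(-137\right) + 24 \cdot 173 - 23701\right) = -84 + \left(29929 - 3288 + 4152 - 23701\right) = -84 + 7092 = 7008$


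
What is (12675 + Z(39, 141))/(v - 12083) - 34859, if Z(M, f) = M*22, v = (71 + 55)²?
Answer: -132206654/3793 ≈ -34855.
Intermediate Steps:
v = 15876 (v = 126² = 15876)
Z(M, f) = 22*M
(12675 + Z(39, 141))/(v - 12083) - 34859 = (12675 + 22*39)/(15876 - 12083) - 34859 = (12675 + 858)/3793 - 34859 = 13533*(1/3793) - 34859 = 13533/3793 - 34859 = -132206654/3793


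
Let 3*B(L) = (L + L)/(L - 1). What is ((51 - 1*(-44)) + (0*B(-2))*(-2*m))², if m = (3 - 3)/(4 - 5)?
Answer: 9025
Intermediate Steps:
m = 0 (m = 0/(-1) = 0*(-1) = 0)
B(L) = 2*L/(3*(-1 + L)) (B(L) = ((L + L)/(L - 1))/3 = ((2*L)/(-1 + L))/3 = (2*L/(-1 + L))/3 = 2*L/(3*(-1 + L)))
((51 - 1*(-44)) + (0*B(-2))*(-2*m))² = ((51 - 1*(-44)) + (0*((⅔)*(-2)/(-1 - 2)))*(-2*0))² = ((51 + 44) + (0*((⅔)*(-2)/(-3)))*0)² = (95 + (0*((⅔)*(-2)*(-⅓)))*0)² = (95 + (0*(4/9))*0)² = (95 + 0*0)² = (95 + 0)² = 95² = 9025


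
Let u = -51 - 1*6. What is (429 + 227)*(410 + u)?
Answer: 231568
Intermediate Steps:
u = -57 (u = -51 - 6 = -57)
(429 + 227)*(410 + u) = (429 + 227)*(410 - 57) = 656*353 = 231568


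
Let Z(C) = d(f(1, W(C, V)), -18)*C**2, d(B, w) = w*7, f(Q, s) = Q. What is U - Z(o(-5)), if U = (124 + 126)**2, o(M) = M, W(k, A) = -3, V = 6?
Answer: 65650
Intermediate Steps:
d(B, w) = 7*w
U = 62500 (U = 250**2 = 62500)
Z(C) = -126*C**2 (Z(C) = (7*(-18))*C**2 = -126*C**2)
U - Z(o(-5)) = 62500 - (-126)*(-5)**2 = 62500 - (-126)*25 = 62500 - 1*(-3150) = 62500 + 3150 = 65650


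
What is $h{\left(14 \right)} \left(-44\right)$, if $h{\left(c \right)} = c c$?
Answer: $-8624$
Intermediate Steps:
$h{\left(c \right)} = c^{2}$
$h{\left(14 \right)} \left(-44\right) = 14^{2} \left(-44\right) = 196 \left(-44\right) = -8624$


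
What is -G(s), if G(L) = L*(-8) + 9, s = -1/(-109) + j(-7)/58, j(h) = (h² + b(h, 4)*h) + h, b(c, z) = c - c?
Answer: -9905/3161 ≈ -3.1335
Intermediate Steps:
b(c, z) = 0
j(h) = h + h² (j(h) = (h² + 0*h) + h = (h² + 0) + h = h² + h = h + h²)
s = 2318/3161 (s = -1/(-109) - 7*(1 - 7)/58 = -1*(-1/109) - 7*(-6)*(1/58) = 1/109 + 42*(1/58) = 1/109 + 21/29 = 2318/3161 ≈ 0.73331)
G(L) = 9 - 8*L (G(L) = -8*L + 9 = 9 - 8*L)
-G(s) = -(9 - 8*2318/3161) = -(9 - 18544/3161) = -1*9905/3161 = -9905/3161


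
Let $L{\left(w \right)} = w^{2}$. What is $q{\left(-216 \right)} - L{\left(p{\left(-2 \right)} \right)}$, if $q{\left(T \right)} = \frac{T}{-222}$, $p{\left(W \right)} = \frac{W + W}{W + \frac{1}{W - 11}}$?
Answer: $- \frac{73804}{26973} \approx -2.7362$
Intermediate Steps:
$p{\left(W \right)} = \frac{2 W}{W + \frac{1}{-11 + W}}$
$q{\left(T \right)} = - \frac{T}{222}$ ($q{\left(T \right)} = T \left(- \frac{1}{222}\right) = - \frac{T}{222}$)
$q{\left(-216 \right)} - L{\left(p{\left(-2 \right)} \right)} = \left(- \frac{1}{222}\right) \left(-216\right) - \left(2 \left(-2\right) \frac{1}{1 + \left(-2\right)^{2} - -22} \left(-11 - 2\right)\right)^{2} = \frac{36}{37} - \left(2 \left(-2\right) \frac{1}{1 + 4 + 22} \left(-13\right)\right)^{2} = \frac{36}{37} - \left(2 \left(-2\right) \frac{1}{27} \left(-13\right)\right)^{2} = \frac{36}{37} - \left(\frac{52}{27}\right)^{2} = \frac{36}{37} - \frac{2704}{729} = - \frac{73804}{26973}$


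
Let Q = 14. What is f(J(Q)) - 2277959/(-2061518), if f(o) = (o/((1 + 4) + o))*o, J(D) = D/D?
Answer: 3932318/3092277 ≈ 1.2717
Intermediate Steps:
J(D) = 1
f(o) = o**2/(5 + o) (f(o) = (o/(5 + o))*o = o**2/(5 + o))
f(J(Q)) - 2277959/(-2061518) = 1**2/(5 + 1) - 2277959/(-2061518) = 1/6 - 2277959*(-1/2061518) = 1*(1/6) + 2277959/2061518 = 1/6 + 2277959/2061518 = 3932318/3092277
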